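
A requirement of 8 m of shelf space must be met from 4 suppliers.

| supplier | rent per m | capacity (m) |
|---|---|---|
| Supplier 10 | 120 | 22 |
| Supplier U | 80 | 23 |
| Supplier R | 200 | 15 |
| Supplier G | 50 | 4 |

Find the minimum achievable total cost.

520

Use suppliers in increasing cost order.
Take 4 from Supplier G at 50 — need 4 more.
Supplier U at 80: take 4 of its 23 — requirement met.
Supplier 10, Supplier R: unused.
Cost = 4×50 + 4×80 = 520.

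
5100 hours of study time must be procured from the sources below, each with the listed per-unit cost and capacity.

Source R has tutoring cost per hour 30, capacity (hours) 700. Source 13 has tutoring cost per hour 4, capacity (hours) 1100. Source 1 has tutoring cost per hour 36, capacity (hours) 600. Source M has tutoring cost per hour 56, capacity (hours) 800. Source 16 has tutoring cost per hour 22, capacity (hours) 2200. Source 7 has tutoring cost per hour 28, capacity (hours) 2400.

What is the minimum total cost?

Fill from the cheapest source first.
Source 13 (4): use full 1100 — 4000 hours to go.
Take 2200 from Source 16 at 22 — need 1800 more.
Source 7 (28): take the remaining 1800 — done.
Source R, Source 1, Source M: unused.
Cost = 1100×4 + 2200×22 + 1800×28 = 103200.

103200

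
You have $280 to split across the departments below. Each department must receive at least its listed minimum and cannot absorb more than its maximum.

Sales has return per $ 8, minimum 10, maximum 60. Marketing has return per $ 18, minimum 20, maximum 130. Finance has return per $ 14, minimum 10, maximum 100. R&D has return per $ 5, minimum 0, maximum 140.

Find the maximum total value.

4140

Meeting every minimum uses 10+20+10+0 = 40 $, leaving 240.
Highest return per $ first: Marketing 18 > Finance 14 > Sales 8 > R&D 5.
Give Marketing 110 more to hit its cap of 130 — 130 left.
Finance takes 90 more to reach its cap of 100 — 40 left.
Only 40 left; Sales takes them to reach 50.
Total = 8×50 + 18×130 + 14×100 = 4140.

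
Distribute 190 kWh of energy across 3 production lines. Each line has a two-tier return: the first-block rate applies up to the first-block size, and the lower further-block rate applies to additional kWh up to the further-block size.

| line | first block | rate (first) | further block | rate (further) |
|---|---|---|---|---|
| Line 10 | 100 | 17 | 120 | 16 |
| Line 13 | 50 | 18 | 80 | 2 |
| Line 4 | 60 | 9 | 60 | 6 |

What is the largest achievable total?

3240

Order all 6 blocks by rate: Line 13/first 18 > Line 10/first 17 > Line 10/second 16 > Line 4/first 9 > Line 4/second 6 > Line 13/second 2.
Line 13 first at 18: fill all 50 → 140 left.
Fill Line 10 first block (100 at 17) → 40 left.
Line 10/second: +40 of 120 at 16; pool empty.
Total = 18×50 + 17×100 + 16×40 = 3240.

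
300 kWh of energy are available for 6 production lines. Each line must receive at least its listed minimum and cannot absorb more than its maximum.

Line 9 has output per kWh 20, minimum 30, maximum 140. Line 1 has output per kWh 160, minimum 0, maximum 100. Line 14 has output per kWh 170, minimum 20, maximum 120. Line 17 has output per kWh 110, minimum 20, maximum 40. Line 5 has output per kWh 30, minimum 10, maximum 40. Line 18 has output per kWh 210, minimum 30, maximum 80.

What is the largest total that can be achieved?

46700

Meeting every minimum uses 30+0+20+20+10+30 = 110 kWh, leaving 190.
Highest output per kWh first: Line 18 210 > Line 14 170 > Line 1 160 > Line 17 110 > Line 5 30 > Line 9 20.
Line 18 takes 50 more to reach its cap of 80 → 140 left.
Line 14: +100 to 120 (cap) → 40 left.
Only 40 left; Line 1 takes them to reach 40.
Total = 20×30 + 160×40 + 170×120 + 110×20 + 30×10 + 210×80 = 46700.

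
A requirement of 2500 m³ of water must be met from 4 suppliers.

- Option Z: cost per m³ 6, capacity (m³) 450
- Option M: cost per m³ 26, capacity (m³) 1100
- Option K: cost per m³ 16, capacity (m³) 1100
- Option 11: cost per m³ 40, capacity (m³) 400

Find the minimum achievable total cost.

Cheapest first:
Take 450 from Option Z at 6 ; need 2050 more.
Take 1100 from Option K at 16 ; need 950 more.
Option M (26): take the remaining 950 ; done.
Option 11: unused.
Cost = 450×6 + 1100×16 + 950×26 = 45000.

45000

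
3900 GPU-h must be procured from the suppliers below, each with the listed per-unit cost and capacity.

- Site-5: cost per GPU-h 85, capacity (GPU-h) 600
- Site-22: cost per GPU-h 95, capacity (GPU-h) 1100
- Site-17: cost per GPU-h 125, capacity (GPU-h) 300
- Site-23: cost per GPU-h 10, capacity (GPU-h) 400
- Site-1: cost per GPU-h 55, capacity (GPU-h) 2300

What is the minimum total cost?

Fill from the cheapest supplier first.
Site-23 at 10: take all 400 GPU-h ; 3500 still needed.
Site-1 (55): use full 2300 ; 1200 GPU-h to go.
Site-5 (85): use full 600 ; 600 GPU-h to go.
Take 600 from Site-22 at 95 to finish.
Site-17: unused.
Cost = 400×10 + 2300×55 + 600×85 + 600×95 = 238500.

238500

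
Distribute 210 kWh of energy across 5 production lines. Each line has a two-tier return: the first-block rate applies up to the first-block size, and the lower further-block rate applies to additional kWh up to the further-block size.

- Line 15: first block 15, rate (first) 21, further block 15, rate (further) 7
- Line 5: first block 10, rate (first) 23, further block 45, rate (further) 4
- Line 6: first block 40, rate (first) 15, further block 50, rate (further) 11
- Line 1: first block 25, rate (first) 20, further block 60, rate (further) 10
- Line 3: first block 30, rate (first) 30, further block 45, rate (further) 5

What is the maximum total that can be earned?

3495

Treat each block as its own option and order by rate: Line 3/T1 30 > Line 5/T1 23 > Line 15/T1 21 > Line 1/T1 20 > Line 6/T1 15 > Line 6/T2 11 > Line 1/T2 10 > Line 15/T2 7 > Line 3/T2 5 > Line 5/T2 4.
Fill Line 3 T1 block (30 at 30) → 180 left.
Fill Line 5 T1 block (10 at 23) → 170 left.
Line 15 T1 at 21: fill all 15 → 155 left.
Line 1/T1 (20): +25 → 130 left.
Line 6 T1 at 15: fill all 40 → 90 left.
Line 6/T2 (11): +50 → 40 left.
Line 1/T2: +40 of 60 at 10; pool empty.
Total = 30×30 + 23×10 + 21×15 + 20×25 + 15×40 + 11×50 + 10×40 = 3495.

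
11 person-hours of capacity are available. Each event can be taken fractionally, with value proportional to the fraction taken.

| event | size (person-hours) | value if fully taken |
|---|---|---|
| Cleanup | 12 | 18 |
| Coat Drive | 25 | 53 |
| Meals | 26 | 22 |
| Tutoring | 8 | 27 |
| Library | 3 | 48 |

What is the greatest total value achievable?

Rank by value-to-size ratio: Library 48/3≈16, Tutoring 27/8≈3.38, Coat Drive 53/25≈2.12, Cleanup 18/12≈1.5, Meals 22/26≈0.846.
All 3 person-hours of Library fit (value 48) — 8 remain.
Tutoring: take in full, 8 person-hours for value 27 — 0 left.
Total value = 75.

75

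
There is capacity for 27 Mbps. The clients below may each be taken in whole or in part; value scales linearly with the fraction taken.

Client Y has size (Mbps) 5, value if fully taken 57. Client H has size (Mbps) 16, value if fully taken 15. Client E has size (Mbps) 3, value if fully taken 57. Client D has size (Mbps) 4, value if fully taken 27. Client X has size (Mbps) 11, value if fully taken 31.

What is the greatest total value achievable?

Rank by value-to-size ratio: Client E 57/3≈19, Client Y 57/5≈11.4, Client D 27/4≈6.75, Client X 31/11≈2.82, Client H 15/16≈0.938.
Take all of Client E (3 Mbps, value 57) ; 24 Mbps left.
Take all of Client Y (5 Mbps, value 57) ; 19 Mbps left.
Client D: take in full, 4 Mbps for value 27 ; 15 left.
Take all of Client X (11 Mbps, value 31) ; 4 Mbps left.
Fill the last 4 Mbps with part of Client H: 4/16 of it earns 3.75.
Total value = 175.75.

175.75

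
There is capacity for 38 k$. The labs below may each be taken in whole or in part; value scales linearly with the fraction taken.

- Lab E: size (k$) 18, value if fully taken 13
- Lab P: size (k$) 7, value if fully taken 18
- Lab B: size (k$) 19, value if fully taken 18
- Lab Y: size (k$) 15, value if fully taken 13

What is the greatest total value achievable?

46.4

Best value per unit of size first: Lab P 18/7≈2.57, Lab B 18/19≈0.947, Lab Y 13/15≈0.867, Lab E 13/18≈0.722.
Lab P: take in full, 7 k$ for value 18 → 31 left.
Take all of Lab B (19 k$, value 18) → 12 k$ left.
Only 12 k$ remain; take 12/15 of Lab Y for value 13×12/15 = 10.4.
Total value = 46.4.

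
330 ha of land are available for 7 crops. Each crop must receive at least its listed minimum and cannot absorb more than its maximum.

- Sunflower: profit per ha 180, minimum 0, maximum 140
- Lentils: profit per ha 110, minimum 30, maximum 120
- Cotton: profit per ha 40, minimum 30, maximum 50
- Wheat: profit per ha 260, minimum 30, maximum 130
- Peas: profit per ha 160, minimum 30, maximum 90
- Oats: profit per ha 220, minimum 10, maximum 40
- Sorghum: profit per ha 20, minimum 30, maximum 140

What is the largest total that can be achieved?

Meeting every minimum uses 0+30+30+30+30+10+30 = 160 ha, leaving 170.
Order the crops by profit per ha: Wheat 260 > Oats 220 > Sunflower 180 > Peas 160 > Lentils 110 > Cotton 40 > Sorghum 20.
Give Wheat 100 more to hit its cap of 130 → 70 left.
Oats: +30 to 40 (cap) → 40 left.
Sunflower: +40 (room for 140) → 40. Pool exhausted.
Total = 180×40 + 110×30 + 40×30 + 260×130 + 160×30 + 220×40 + 20×30 = 59700.

59700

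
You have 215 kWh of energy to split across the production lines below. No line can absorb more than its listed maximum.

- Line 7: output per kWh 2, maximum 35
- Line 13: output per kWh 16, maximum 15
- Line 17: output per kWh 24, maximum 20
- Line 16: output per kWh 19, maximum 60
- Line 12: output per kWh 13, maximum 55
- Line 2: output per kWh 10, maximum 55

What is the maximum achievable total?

3145

Order the production lines by output per kWh: Line 17 24 > Line 16 19 > Line 13 16 > Line 12 13 > Line 2 10 > Line 7 2.
Line 17 takes 20 to reach its cap of 20 ; 195 left.
Line 16 takes 60 to reach its cap of 60 ; 135 left.
Line 13 takes 15 to reach its cap of 15 ; 120 left.
Line 12 takes 55 to reach its cap of 55 ; 65 left.
Line 2 takes 55 to reach its cap of 55 ; 10 left.
Only 10 left; Line 7 takes them to reach 10.
Total = 2×10 + 16×15 + 24×20 + 19×60 + 13×55 + 10×55 = 3145.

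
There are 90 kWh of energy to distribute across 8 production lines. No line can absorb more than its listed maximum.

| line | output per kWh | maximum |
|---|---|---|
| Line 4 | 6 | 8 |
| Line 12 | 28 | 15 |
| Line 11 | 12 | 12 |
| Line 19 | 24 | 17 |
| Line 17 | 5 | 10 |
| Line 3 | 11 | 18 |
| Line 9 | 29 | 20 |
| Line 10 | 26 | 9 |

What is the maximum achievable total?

Order the production lines by output per kWh: Line 9 29 > Line 12 28 > Line 10 26 > Line 19 24 > Line 11 12 > Line 3 11 > Line 4 6 > Line 17 5.
Line 9: +20 to 20 (cap) ; 70 left.
Line 12 takes 15 to reach its cap of 15 ; 55 left.
Line 10 takes 9 to reach its cap of 9 ; 46 left.
Line 19: +17 to 17 (cap) ; 29 left.
Give Line 11 12 to hit its cap of 12 ; 17 left.
Only 17 left; Line 3 takes them to reach 17.
Total = 28×15 + 12×12 + 24×17 + 11×17 + 29×20 + 26×9 = 1973.

1973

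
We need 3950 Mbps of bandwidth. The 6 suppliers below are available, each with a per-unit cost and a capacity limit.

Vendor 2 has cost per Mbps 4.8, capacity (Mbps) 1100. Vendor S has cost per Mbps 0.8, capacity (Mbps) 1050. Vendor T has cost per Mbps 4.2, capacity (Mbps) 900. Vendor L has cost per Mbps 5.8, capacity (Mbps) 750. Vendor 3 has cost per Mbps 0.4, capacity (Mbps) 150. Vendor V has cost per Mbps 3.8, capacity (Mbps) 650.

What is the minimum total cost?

Fill from the cheapest supplier first.
Vendor 3 at 0.4: take all 150 Mbps → 3800 still needed.
Vendor S (0.8): use full 1050 → 2750 Mbps to go.
Take 650 from Vendor V at 3.8 → need 2100 more.
Vendor T at 4.2: take all 900 Mbps → 1200 still needed.
Vendor 2 at 4.8: take all 1100 Mbps → 100 still needed.
Vendor L (5.8): take the remaining 100 → done.
Cost = 150×0.4 + 1050×0.8 + 650×3.8 + 900×4.2 + 1100×4.8 + 100×5.8 = 13010.

13010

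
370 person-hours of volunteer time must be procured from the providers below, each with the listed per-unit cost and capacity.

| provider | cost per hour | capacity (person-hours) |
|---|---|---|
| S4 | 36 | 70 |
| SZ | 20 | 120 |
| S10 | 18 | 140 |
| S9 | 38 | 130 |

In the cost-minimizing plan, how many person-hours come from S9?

Cheapest first:
Take 140 from S10 at 18 ; need 230 more.
SZ at 20: take all 120 person-hours ; 110 still needed.
Take 70 from S4 at 36 ; need 40 more.
Take 40 from S9 at 38 to finish.

40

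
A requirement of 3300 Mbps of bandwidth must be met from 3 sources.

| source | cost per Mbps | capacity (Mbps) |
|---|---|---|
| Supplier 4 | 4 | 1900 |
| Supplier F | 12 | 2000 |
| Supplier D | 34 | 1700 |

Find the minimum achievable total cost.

Fill from the cheapest source first.
Take 1900 from Supplier 4 at 4 → need 1400 more.
Supplier F at 12: take 1400 of its 2000 → requirement met.
Supplier D: unused.
Cost = 1900×4 + 1400×12 = 24400.

24400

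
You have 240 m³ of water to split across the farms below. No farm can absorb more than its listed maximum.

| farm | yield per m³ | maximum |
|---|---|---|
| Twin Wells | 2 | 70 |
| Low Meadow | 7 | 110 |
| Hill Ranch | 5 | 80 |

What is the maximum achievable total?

1270

Highest yield per m³ first: Low Meadow 7 > Hill Ranch 5 > Twin Wells 2.
Give Low Meadow 110 to hit its cap of 110 → 130 left.
Hill Ranch takes 80 to reach its cap of 80 → 50 left.
Twin Wells has room for 70 but only 50 remain, so it gets 50.
Total = 2×50 + 7×110 + 5×80 = 1270.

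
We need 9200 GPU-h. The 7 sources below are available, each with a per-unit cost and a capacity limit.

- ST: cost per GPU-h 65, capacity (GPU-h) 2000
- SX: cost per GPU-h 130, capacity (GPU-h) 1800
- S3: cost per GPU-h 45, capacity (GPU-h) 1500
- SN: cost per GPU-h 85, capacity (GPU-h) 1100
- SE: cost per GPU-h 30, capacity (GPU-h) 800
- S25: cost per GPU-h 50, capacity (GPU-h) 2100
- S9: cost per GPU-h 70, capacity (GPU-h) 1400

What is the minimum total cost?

Fill from the cheapest source first.
SE (30): use full 800 — 8400 GPU-h to go.
S3 at 45: take all 1500 GPU-h — 6900 still needed.
S25 at 50: take all 2100 GPU-h — 4800 still needed.
Take 2000 from ST at 65 — need 2800 more.
S9 (70): use full 1400 — 1400 GPU-h to go.
Take 1100 from SN at 85 — need 300 more.
SX at 130: take 300 of its 1800 — requirement met.
Cost = 800×30 + 1500×45 + 2100×50 + 2000×65 + 1400×70 + 1100×85 + 300×130 = 557000.

557000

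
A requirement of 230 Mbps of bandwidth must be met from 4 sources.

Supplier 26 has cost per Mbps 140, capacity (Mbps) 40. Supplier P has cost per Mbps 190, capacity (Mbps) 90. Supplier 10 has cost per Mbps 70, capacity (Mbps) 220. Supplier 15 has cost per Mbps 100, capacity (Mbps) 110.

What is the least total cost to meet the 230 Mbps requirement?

Use sources in increasing cost order.
Supplier 10 (70): use full 220 → 10 Mbps to go.
Take 10 from Supplier 15 at 100 to finish.
Supplier 26, Supplier P: unused.
Cost = 220×70 + 10×100 = 16400.

16400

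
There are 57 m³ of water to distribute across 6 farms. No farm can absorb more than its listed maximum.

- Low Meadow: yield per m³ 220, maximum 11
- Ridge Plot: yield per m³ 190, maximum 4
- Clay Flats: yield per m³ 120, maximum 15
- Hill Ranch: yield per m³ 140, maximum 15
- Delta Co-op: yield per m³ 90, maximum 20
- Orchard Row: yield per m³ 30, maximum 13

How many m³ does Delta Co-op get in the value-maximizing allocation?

Rank by yield per m³: Low Meadow 220 > Ridge Plot 190 > Hill Ranch 140 > Clay Flats 120 > Delta Co-op 90 > Orchard Row 30.
Low Meadow: +11 to 11 (cap) ; 46 left.
Ridge Plot: +4 to 4 (cap) ; 42 left.
Give Hill Ranch 15 to hit its cap of 15 ; 27 left.
Clay Flats: +15 to 15 (cap) ; 12 left.
Delta Co-op: +12 (room for 20) → 12. Pool exhausted.

12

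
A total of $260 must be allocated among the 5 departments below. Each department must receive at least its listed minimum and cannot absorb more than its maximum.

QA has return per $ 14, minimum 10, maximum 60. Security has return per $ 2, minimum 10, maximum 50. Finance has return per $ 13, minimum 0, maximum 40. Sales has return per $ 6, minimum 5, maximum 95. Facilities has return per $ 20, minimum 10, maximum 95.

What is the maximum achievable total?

Meeting every minimum uses 10+10+0+5+10 = 35 $, leaving 225.
Order the departments by return per $: Facilities 20 > QA 14 > Finance 13 > Sales 6 > Security 2.
Give Facilities 85 more to hit its cap of 95 → 140 left.
Give QA 50 more to hit its cap of 60 → 90 left.
Give Finance 40 more to hit its cap of 40 → 50 left.
Sales: +50 (room for 90) → 55. Pool exhausted.
Total = 14×60 + 2×10 + 13×40 + 6×55 + 20×95 = 3610.

3610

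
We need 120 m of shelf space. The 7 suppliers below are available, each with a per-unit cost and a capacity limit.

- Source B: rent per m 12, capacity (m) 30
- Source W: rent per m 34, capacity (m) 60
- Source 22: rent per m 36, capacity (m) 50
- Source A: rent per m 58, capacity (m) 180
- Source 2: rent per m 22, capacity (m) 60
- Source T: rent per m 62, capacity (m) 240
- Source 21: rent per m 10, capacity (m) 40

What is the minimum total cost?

1860

Fill from the cheapest supplier first.
Source 21 at 10: take all 40 m → 80 still needed.
Source B at 12: take all 30 m → 50 still needed.
Source 2 (22): take the remaining 50 → done.
Source W, Source 22, Source A, Source T: unused.
Cost = 40×10 + 30×12 + 50×22 = 1860.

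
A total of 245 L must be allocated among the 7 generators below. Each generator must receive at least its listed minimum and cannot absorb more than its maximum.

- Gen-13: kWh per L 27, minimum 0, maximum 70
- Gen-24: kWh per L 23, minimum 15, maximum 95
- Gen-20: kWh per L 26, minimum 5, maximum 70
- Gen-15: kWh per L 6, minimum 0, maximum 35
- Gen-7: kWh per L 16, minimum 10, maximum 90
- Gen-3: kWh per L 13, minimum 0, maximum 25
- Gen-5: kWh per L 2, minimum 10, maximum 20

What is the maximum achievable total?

5845

Meeting every minimum uses 0+15+5+0+10+0+10 = 40 L, leaving 205.
Order the generators by kWh per L: Gen-13 27 > Gen-20 26 > Gen-24 23 > Gen-7 16 > Gen-3 13 > Gen-15 6 > Gen-5 2.
Give Gen-13 70 more to hit its cap of 70 — 135 left.
Give Gen-20 65 more to hit its cap of 70 — 70 left.
Gen-24: +70 (room for 80) → 85. Pool exhausted.
Total = 27×70 + 23×85 + 26×70 + 16×10 + 2×10 = 5845.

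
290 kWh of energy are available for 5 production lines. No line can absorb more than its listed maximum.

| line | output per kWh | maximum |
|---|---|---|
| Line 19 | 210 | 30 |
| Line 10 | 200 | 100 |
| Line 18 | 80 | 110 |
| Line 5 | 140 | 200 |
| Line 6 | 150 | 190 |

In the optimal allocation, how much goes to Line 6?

Highest output per kWh first: Line 19 210 > Line 10 200 > Line 6 150 > Line 5 140 > Line 18 80.
Line 19 takes 30 to reach its cap of 30 → 260 left.
Give Line 10 100 to hit its cap of 100 → 160 left.
Line 6 has room for 190 but only 160 remain, so it gets 160.

160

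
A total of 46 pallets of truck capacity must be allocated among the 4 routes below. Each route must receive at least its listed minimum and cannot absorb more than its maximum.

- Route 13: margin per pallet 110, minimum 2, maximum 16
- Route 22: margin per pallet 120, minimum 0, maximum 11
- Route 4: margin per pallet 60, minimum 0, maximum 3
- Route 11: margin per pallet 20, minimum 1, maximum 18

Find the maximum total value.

3580

Meeting every minimum uses 2+0+0+1 = 3 pallets, leaving 43.
Rank by margin per pallet: Route 22 120 > Route 13 110 > Route 4 60 > Route 11 20.
Route 22: +11 to 11 (cap) — 32 left.
Give Route 13 14 more to hit its cap of 16 — 18 left.
Route 4: +3 to 3 (cap) — 15 left.
Only 15 left; Route 11 takes them to reach 16.
Total = 110×16 + 120×11 + 60×3 + 20×16 = 3580.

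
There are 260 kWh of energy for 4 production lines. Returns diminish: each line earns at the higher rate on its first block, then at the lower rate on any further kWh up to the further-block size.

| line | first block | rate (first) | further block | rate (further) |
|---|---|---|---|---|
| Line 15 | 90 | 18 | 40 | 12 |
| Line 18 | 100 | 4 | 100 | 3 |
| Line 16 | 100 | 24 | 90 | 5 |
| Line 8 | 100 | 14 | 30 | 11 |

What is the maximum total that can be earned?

Rank every tier by rate: Line 16/first 24 > Line 15/first 18 > Line 8/first 14 > Line 15/second 12 > Line 8/second 11 > Line 16/second 5 > Line 18/first 4 > Line 18/second 3.
Line 16 first at 24: fill all 100 → 160 left.
Line 15/first (18): +90 → 70 left.
Line 8 first at 14: only 70 left, fill 70.
Total = 24×100 + 18×90 + 14×70 = 5000.

5000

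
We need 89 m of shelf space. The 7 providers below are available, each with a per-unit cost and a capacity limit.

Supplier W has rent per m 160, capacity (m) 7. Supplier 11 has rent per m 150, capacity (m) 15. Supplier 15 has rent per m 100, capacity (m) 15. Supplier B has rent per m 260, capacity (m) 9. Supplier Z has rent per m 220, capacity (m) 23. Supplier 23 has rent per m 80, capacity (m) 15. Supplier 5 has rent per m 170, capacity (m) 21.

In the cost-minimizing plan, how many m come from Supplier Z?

Fill from the cheapest provider first.
Supplier 23 (80): use full 15 — 74 m to go.
Supplier 15 at 100: take all 15 m — 59 still needed.
Supplier 11 at 150: take all 15 m — 44 still needed.
Supplier W (160): use full 7 — 37 m to go.
Supplier 5 at 170: take all 21 m — 16 still needed.
Supplier Z (220): take the remaining 16 — done.
Supplier B: unused.

16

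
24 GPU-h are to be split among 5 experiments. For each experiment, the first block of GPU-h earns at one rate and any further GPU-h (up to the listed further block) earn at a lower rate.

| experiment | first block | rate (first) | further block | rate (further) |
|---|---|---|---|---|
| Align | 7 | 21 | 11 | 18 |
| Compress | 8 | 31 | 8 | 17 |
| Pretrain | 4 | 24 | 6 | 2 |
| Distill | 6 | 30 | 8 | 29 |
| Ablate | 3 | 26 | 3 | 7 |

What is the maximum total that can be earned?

712

Treat each block as its own option and order by rate: Compress/first 31 > Distill/first 30 > Distill/second 29 > Ablate/first 26 > Pretrain/first 24 > Align/first 21 > Align/second 18 > Compress/second 17 > Ablate/second 7 > Pretrain/second 2.
Compress/first (31): +8 — 16 left.
Fill Distill first block (6 at 30) — 10 left.
Fill Distill second block (8 at 29) — 2 left.
Ablate/first: +2 of 3 at 26; pool empty.
Total = 31×8 + 30×6 + 29×8 + 26×2 = 712.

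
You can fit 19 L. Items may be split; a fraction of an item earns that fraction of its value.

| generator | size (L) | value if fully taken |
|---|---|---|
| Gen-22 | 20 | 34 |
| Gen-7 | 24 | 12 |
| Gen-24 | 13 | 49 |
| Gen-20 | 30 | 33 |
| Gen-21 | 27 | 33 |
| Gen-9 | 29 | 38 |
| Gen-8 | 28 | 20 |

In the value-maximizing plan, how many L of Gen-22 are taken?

6

Rank by value-to-size ratio: Gen-24 49/13≈3.77, Gen-22 34/20≈1.7, Gen-9 38/29≈1.31, Gen-21 33/27≈1.22, Gen-20 33/30≈1.1, Gen-8 20/28≈0.714, Gen-7 12/24≈0.5.
Gen-24: take in full, 13 L for value 49 — 6 left.
6 L left: a 6/20 share of Gen-22 gives 34×6/20 = 10.2.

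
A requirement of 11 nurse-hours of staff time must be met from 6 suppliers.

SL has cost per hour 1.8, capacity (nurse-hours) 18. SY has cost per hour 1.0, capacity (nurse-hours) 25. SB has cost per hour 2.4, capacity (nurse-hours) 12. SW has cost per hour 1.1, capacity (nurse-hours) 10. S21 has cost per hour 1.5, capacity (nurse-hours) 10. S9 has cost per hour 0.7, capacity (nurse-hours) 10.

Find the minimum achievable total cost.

8

Use suppliers in increasing cost order.
Take 10 from S9 at 0.7 ; need 1 more.
SY at 1.0: take 1 of its 25 ; requirement met.
SW, S21, SL, SB: unused.
Cost = 10×0.7 + 1×1.0 = 8.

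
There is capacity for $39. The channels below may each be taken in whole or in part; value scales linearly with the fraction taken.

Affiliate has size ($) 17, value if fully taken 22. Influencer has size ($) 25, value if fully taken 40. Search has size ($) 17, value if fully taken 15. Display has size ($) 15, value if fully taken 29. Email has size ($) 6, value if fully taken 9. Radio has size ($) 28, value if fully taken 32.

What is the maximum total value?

Best value per unit of size first: Display 29/15≈1.93, Influencer 40/25≈1.6, Email 9/6≈1.5, Affiliate 22/17≈1.29, Radio 32/28≈1.14, Search 15/17≈0.882.
Take all of Display (15 $, value 29) — 24 $ left.
24 $ left: a 24/25 share of Influencer gives 40×24/25 = 38.4.
Total value = 67.4.

67.4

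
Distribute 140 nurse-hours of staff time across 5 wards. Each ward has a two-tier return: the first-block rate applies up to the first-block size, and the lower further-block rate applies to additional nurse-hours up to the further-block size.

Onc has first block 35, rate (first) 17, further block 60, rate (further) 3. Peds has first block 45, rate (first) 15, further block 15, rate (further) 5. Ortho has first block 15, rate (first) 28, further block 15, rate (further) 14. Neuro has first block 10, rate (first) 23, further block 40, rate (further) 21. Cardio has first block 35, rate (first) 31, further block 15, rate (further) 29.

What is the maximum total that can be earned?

Rank every tier by rate: Cardio/T1 31 > Cardio/T2 29 > Ortho/T1 28 > Neuro/T1 23 > Neuro/T2 21 > Onc/T1 17 > Peds/T1 15 > Ortho/T2 14 > Peds/T2 5 > Onc/T2 3.
Cardio T1 at 31: fill all 35 ; 105 left.
Cardio/T2 (29): +15 ; 90 left.
Fill Ortho T1 block (15 at 28) ; 75 left.
Fill Neuro T1 block (10 at 23) ; 65 left.
Neuro/T2 (21): +40 ; 25 left.
Onc/T1: +25 of 35 at 17; pool empty.
Total = 31×35 + 29×15 + 28×15 + 23×10 + 21×40 + 17×25 = 3435.

3435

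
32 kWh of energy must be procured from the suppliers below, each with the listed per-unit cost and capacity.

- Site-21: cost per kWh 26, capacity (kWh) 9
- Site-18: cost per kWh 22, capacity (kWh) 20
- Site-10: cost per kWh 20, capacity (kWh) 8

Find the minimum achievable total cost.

Use suppliers in increasing cost order.
Site-10 (20): use full 8 → 24 kWh to go.
Site-18 (22): use full 20 → 4 kWh to go.
Site-21 at 26: take 4 of its 9 → requirement met.
Cost = 8×20 + 20×22 + 4×26 = 704.

704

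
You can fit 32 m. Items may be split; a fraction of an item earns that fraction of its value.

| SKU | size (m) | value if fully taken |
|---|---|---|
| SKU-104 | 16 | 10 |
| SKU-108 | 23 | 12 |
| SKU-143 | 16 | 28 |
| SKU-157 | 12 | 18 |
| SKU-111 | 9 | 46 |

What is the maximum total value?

84.5

Sort by value density: SKU-111 46/9≈5.11, SKU-143 28/16≈1.75, SKU-157 18/12≈1.5, SKU-104 10/16≈0.625, SKU-108 12/23≈0.522.
Take all of SKU-111 (9 m, value 46) → 23 m left.
Take all of SKU-143 (16 m, value 28) → 7 m left.
7 m left: a 7/12 share of SKU-157 gives 18×7/12 = 10.5.
Total value = 84.5.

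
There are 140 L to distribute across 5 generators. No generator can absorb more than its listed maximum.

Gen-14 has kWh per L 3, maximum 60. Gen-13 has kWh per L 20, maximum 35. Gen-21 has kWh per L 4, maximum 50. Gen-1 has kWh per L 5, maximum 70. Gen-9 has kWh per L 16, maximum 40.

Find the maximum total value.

1665

Order the generators by kWh per L: Gen-13 20 > Gen-9 16 > Gen-1 5 > Gen-21 4 > Gen-14 3.
Gen-13: +35 to 35 (cap) — 105 left.
Gen-9 takes 40 to reach its cap of 40 — 65 left.
Only 65 left; Gen-1 takes them to reach 65.
Total = 20×35 + 5×65 + 16×40 = 1665.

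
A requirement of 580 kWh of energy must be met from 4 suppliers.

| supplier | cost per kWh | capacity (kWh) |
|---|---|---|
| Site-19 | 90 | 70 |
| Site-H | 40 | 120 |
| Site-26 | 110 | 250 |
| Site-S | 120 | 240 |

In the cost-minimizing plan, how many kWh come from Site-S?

140

Use suppliers in increasing cost order.
Site-H at 40: take all 120 kWh → 460 still needed.
Site-19 at 90: take all 70 kWh → 390 still needed.
Take 250 from Site-26 at 110 → need 140 more.
Site-S (120): take the remaining 140 → done.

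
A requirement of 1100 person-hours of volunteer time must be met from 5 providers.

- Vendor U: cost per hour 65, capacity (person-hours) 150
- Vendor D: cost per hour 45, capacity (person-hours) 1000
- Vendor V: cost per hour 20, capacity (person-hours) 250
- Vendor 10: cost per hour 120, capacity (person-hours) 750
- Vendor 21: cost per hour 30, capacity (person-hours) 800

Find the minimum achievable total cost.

31250

Fill from the cheapest provider first.
Vendor V (20): use full 250 — 850 person-hours to go.
Vendor 21 (30): use full 800 — 50 person-hours to go.
Take 50 from Vendor D at 45 to finish.
Vendor U, Vendor 10: unused.
Cost = 250×20 + 800×30 + 50×45 = 31250.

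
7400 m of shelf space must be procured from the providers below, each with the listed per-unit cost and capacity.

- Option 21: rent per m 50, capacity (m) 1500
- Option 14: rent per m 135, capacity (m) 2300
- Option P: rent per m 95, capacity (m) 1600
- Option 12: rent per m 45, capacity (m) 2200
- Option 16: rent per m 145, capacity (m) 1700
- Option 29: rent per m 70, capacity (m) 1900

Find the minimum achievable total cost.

486000

Use providers in increasing cost order.
Option 12 at 45: take all 2200 m ; 5200 still needed.
Take 1500 from Option 21 at 50 ; need 3700 more.
Option 29 at 70: take all 1900 m ; 1800 still needed.
Option P (95): use full 1600 ; 200 m to go.
Option 14 (135): take the remaining 200 ; done.
Option 16: unused.
Cost = 2200×45 + 1500×50 + 1900×70 + 1600×95 + 200×135 = 486000.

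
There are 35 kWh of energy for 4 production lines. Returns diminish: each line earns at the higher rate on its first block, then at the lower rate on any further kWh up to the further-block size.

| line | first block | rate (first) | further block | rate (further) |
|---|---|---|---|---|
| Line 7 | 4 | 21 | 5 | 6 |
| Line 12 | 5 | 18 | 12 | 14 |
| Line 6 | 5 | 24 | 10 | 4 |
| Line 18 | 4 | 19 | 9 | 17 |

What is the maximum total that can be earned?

Treat each block as its own option and order by rate: Line 6/T1 24 > Line 7/T1 21 > Line 18/T1 19 > Line 12/T1 18 > Line 18/T2 17 > Line 12/T2 14 > Line 7/T2 6 > Line 6/T2 4.
Line 6 T1 at 24: fill all 5 — 30 left.
Line 7/T1 (21): +4 — 26 left.
Fill Line 18 T1 block (4 at 19) — 22 left.
Fill Line 12 T1 block (5 at 18) — 17 left.
Line 18 T2 at 17: fill all 9 — 8 left.
8 remain; put them into Line 12 T2 at 14.
Total = 24×5 + 21×4 + 19×4 + 18×5 + 17×9 + 14×8 = 635.

635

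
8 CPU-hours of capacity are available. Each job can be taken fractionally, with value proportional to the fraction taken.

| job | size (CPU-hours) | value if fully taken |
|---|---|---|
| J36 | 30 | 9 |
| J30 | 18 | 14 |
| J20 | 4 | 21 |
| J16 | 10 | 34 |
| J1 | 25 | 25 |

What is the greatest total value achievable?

34.6

Rank by value-to-size ratio: J20 21/4≈5.25, J16 34/10≈3.4, J1 25/25≈1, J30 14/18≈0.778, J36 9/30≈0.3.
Take all of J20 (4 CPU-hours, value 21) ; 4 CPU-hours left.
Only 4 CPU-hours remain; take 4/10 of J16 for value 34×4/10 = 13.6.
Total value = 34.6.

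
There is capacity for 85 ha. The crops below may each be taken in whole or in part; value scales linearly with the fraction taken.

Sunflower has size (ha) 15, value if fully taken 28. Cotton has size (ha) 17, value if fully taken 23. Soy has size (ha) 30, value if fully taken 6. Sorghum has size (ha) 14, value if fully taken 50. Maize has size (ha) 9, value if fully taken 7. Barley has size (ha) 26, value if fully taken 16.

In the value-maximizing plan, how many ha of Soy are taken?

4

Rank by value-to-size ratio: Sorghum 50/14≈3.57, Sunflower 28/15≈1.87, Cotton 23/17≈1.35, Maize 7/9≈0.778, Barley 16/26≈0.615, Soy 6/30≈0.2.
All 14 ha of Sorghum fit (value 50) → 71 remain.
Sunflower: take in full, 15 ha for value 28 → 56 left.
Cotton: take in full, 17 ha for value 23 → 39 left.
Maize: take in full, 9 ha for value 7 → 30 left.
Take all of Barley (26 ha, value 16) → 4 ha left.
4 ha left: a 4/30 share of Soy gives 6×4/30 = 0.8.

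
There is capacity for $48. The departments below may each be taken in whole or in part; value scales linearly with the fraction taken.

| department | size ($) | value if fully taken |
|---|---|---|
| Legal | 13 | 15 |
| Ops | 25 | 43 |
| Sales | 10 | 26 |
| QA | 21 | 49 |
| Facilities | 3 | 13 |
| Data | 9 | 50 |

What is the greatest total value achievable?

Sort by value density: Data 50/9≈5.56, Facilities 13/3≈4.33, Sales 26/10≈2.6, QA 49/21≈2.33, Ops 43/25≈1.72, Legal 15/13≈1.15.
All 9 $ of Data fit (value 50) ; 39 remain.
Facilities: take in full, 3 $ for value 13 ; 36 left.
Sales: take in full, 10 $ for value 26 ; 26 left.
QA: take in full, 21 $ for value 49 ; 5 left.
Only 5 $ remain; take 5/25 of Ops for value 43×5/25 = 8.6.
Total value = 146.6.

146.6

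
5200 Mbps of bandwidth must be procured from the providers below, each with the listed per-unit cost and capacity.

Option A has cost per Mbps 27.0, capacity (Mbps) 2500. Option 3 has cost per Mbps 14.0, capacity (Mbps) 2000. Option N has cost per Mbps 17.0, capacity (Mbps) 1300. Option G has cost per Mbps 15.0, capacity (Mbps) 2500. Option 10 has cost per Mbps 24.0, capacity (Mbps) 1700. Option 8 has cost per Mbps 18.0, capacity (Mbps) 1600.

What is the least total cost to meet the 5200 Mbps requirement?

77400

Cheapest first:
Option 3 (14.0): use full 2000 ; 3200 Mbps to go.
Option G at 15.0: take all 2500 Mbps ; 700 still needed.
Option N at 17.0: take 700 of its 1300 ; requirement met.
Option 8, Option 10, Option A: unused.
Cost = 2000×14.0 + 2500×15.0 + 700×17.0 = 77400.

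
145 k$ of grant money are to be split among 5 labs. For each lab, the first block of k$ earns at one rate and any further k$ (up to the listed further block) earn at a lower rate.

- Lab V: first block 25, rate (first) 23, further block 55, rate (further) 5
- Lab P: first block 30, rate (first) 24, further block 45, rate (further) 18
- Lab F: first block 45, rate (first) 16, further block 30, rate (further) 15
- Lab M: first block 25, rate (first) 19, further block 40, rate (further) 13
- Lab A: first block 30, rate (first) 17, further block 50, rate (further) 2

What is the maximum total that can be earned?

Treat each block as its own option and order by rate: Lab P/T1 24 > Lab V/T1 23 > Lab M/T1 19 > Lab P/T2 18 > Lab A/T1 17 > Lab F/T1 16 > Lab F/T2 15 > Lab M/T2 13 > Lab V/T2 5 > Lab A/T2 2.
Lab P T1 at 24: fill all 30 ; 115 left.
Fill Lab V T1 block (25 at 23) ; 90 left.
Lab M/T1 (19): +25 ; 65 left.
Lab P/T2 (18): +45 ; 20 left.
Lab A T1 at 17: only 20 left, fill 20.
Total = 24×30 + 23×25 + 19×25 + 18×45 + 17×20 = 2920.

2920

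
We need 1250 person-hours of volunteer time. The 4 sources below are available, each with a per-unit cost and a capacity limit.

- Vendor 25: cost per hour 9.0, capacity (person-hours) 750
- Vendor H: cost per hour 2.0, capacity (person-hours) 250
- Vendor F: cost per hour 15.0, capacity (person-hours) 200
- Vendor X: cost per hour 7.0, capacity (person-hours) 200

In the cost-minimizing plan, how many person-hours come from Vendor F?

50

Use sources in increasing cost order.
Take 250 from Vendor H at 2.0 ; need 1000 more.
Vendor X at 7.0: take all 200 person-hours ; 800 still needed.
Take 750 from Vendor 25 at 9.0 ; need 50 more.
Vendor F (15.0): take the remaining 50 ; done.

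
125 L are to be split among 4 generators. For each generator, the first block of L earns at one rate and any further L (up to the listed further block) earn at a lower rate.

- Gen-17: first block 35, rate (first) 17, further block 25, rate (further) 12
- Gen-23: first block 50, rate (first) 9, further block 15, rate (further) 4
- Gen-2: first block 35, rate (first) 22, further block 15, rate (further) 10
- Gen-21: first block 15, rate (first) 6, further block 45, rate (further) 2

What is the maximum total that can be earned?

1950

Treat each block as its own option and order by rate: Gen-2/T1 22 > Gen-17/T1 17 > Gen-17/T2 12 > Gen-2/T2 10 > Gen-23/T1 9 > Gen-21/T1 6 > Gen-23/T2 4 > Gen-21/T2 2.
Fill Gen-2 T1 block (35 at 22) ; 90 left.
Gen-17/T1 (17): +35 ; 55 left.
Gen-17 T2 at 12: fill all 25 ; 30 left.
Gen-2 T2 at 10: fill all 15 ; 15 left.
15 remain; put them into Gen-23 T1 at 9.
Total = 22×35 + 17×35 + 12×25 + 10×15 + 9×15 = 1950.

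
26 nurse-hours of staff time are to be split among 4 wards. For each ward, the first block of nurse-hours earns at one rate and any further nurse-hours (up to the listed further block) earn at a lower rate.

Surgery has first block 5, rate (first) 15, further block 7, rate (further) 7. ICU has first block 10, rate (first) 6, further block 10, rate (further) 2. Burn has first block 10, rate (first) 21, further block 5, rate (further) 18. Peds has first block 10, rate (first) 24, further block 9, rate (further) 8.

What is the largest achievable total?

555

Order all 8 blocks by rate: Peds/T1 24 > Burn/T1 21 > Burn/T2 18 > Surgery/T1 15 > Peds/T2 8 > Surgery/T2 7 > ICU/T1 6 > ICU/T2 2.
Peds T1 at 24: fill all 10 — 16 left.
Fill Burn T1 block (10 at 21) — 6 left.
Burn/T2 (18): +5 — 1 left.
1 remain; put them into Surgery T1 at 15.
Total = 24×10 + 21×10 + 18×5 + 15×1 = 555.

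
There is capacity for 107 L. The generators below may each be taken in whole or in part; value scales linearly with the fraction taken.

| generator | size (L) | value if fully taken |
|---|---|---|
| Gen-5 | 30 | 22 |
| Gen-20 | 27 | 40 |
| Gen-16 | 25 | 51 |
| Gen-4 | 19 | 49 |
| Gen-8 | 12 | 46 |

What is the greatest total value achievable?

203.6

Rank by value-to-size ratio: Gen-8 46/12≈3.83, Gen-4 49/19≈2.58, Gen-16 51/25≈2.04, Gen-20 40/27≈1.48, Gen-5 22/30≈0.733.
Take all of Gen-8 (12 L, value 46) — 95 L left.
Take all of Gen-4 (19 L, value 49) — 76 L left.
Take all of Gen-16 (25 L, value 51) — 51 L left.
Take all of Gen-20 (27 L, value 40) — 24 L left.
24 L left: a 24/30 share of Gen-5 gives 22×24/30 = 17.6.
Total value = 203.6.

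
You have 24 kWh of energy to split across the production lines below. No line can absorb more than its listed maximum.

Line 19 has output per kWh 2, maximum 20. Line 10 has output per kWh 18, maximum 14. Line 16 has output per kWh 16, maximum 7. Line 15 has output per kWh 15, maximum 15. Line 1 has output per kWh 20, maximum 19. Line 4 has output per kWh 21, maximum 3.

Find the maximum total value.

Order the production lines by output per kWh: Line 4 21 > Line 1 20 > Line 10 18 > Line 16 16 > Line 15 15 > Line 19 2.
Line 4 takes 3 to reach its cap of 3 — 21 left.
Line 1 takes 19 to reach its cap of 19 — 2 left.
Line 10 has room for 14 but only 2 remain, so it gets 2.
Total = 18×2 + 20×19 + 21×3 = 479.

479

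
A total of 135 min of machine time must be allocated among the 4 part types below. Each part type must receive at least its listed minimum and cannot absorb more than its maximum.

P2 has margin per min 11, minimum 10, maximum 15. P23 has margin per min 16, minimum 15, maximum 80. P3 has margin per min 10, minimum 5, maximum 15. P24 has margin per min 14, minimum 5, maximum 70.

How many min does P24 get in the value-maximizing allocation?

40

Meeting every minimum uses 10+15+5+5 = 35 min, leaving 100.
Rank by margin per min: P23 16 > P24 14 > P2 11 > P3 10.
P23 takes 65 more to reach its cap of 80 ; 35 left.
P24 has room for 65 more but only 35 remain, so it gets 40.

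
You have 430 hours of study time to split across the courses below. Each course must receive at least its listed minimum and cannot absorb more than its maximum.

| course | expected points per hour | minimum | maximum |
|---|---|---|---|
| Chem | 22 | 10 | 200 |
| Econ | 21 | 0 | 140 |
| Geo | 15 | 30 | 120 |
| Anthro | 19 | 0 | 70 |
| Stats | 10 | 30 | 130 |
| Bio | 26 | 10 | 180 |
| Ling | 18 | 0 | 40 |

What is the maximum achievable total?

Meeting every minimum uses 10+0+30+0+30+10+0 = 80 hours, leaving 350.
Highest expected points per hour first: Bio 26 > Chem 22 > Econ 21 > Anthro 19 > Ling 18 > Geo 15 > Stats 10.
Give Bio 170 more to hit its cap of 180 ; 180 left.
Chem has room for 190 more but only 180 remain, so it gets 190.
Total = 22×190 + 15×30 + 10×30 + 26×180 = 9610.

9610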